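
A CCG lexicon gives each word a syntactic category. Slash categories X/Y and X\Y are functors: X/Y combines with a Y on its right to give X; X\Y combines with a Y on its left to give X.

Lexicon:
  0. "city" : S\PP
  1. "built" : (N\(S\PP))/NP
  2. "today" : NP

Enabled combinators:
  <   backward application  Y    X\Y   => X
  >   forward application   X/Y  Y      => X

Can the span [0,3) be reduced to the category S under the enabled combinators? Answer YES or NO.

S\PP (N\(S\PP))/NP NP
CKY chart[0,3] = {N}; S ∉ chart

NO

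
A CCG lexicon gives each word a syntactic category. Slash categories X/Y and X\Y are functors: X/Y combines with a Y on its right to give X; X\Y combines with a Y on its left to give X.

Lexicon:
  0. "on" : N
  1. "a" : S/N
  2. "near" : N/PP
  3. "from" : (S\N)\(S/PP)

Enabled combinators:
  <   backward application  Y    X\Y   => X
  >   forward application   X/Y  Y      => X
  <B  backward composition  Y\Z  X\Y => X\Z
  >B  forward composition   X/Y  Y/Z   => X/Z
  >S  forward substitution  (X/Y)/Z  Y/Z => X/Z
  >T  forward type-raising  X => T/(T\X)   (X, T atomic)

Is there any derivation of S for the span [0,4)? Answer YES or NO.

[0,4] S   <
  [0,1] "on" : N
  [1,4] S\N   <
    [1,3] S/PP   >B
      [1,2] "a" : S/N
      [2,3] "near" : N/PP
    [3,4] "from" : (S\N)\(S/PP)

YES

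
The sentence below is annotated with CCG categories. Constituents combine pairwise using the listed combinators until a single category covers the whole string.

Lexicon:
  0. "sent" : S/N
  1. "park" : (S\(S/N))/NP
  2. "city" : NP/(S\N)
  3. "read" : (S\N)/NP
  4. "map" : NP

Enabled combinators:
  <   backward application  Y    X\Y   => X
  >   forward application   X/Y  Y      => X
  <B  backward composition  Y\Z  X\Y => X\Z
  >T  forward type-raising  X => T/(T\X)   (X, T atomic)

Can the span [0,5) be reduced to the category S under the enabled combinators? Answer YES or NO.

YES

[0,5] S   <
  [0,1] "sent" : S/N
  [1,5] S\(S/N)   >
    [1,2] "park" : (S\(S/N))/NP
    [2,5] NP   >
      [2,3] "city" : NP/(S\N)
      [3,5] S\N   >
        [3,4] "read" : (S\N)/NP
        [4,5] "map" : NP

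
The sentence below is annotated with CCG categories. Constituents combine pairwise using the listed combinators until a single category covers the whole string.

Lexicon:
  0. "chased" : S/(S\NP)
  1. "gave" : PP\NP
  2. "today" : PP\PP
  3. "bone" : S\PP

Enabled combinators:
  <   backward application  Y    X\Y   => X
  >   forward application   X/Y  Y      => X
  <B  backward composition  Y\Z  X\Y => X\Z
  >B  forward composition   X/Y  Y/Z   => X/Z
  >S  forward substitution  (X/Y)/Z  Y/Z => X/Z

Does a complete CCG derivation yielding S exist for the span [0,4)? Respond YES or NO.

YES

[0,4] S   >
  [0,1] "chased" : S/(S\NP)
  [1,4] S\NP   <B
    [1,3] PP\NP   <B
      [1,2] "gave" : PP\NP
      [2,3] "today" : PP\PP
    [3,4] "bone" : S\PP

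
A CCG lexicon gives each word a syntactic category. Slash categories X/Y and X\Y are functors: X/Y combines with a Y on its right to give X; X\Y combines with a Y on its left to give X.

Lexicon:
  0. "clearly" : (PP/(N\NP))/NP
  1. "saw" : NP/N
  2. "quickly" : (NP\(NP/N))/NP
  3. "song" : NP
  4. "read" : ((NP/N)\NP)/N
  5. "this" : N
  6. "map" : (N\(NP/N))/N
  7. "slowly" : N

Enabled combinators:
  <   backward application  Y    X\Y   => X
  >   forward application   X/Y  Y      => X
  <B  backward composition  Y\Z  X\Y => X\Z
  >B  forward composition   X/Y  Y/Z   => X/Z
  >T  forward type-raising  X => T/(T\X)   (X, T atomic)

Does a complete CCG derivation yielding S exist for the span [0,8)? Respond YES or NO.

NO

(PP/(N\NP))/NP NP/N (NP\(NP/N))/NP NP ((NP/N)\NP)/N N (N\(NP/N))/N N
CKY chart[0,8] = {(PP/(N\NP))/(NP\N), N/(N\PP), NP/(NP\PP), PP, PP/(PP\PP), S/(S\PP)}; S ∉ chart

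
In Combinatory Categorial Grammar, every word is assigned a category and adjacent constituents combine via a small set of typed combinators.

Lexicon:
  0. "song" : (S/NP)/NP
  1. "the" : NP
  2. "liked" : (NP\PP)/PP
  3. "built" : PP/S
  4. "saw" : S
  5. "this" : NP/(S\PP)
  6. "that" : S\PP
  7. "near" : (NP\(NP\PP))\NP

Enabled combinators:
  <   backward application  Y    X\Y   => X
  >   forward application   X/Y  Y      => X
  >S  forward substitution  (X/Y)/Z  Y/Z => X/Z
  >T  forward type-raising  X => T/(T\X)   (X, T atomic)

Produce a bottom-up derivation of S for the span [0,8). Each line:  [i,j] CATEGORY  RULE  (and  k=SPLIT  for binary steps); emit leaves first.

[0,8] S   >
  [0,2] S/NP   >
    [0,1] "song" : (S/NP)/NP
    [1,2] "the" : NP
  [2,8] NP   <
    [2,5] NP\PP   >
      [2,3] "liked" : (NP\PP)/PP
      [3,5] PP   >
        [3,4] "built" : PP/S
        [4,5] "saw" : S
    [5,8] NP\(NP\PP)   <
      [5,7] NP   >
        [5,6] "this" : NP/(S\PP)
        [6,7] "that" : S\PP
      [7,8] "near" : (NP\(NP\PP))\NP

[0,1] (S/NP)/NP  lex  "song"
[1,2] NP  lex  "the"
[0,2] S/NP  >  k=1
[2,3] (NP\PP)/PP  lex  "liked"
[3,4] PP/S  lex  "built"
[4,5] S  lex  "saw"
[3,5] PP  >  k=4
[2,5] NP\PP  >  k=3
[5,6] NP/(S\PP)  lex  "this"
[6,7] S\PP  lex  "that"
[5,7] NP  >  k=6
[7,8] (NP\(NP\PP))\NP  lex  "near"
[5,8] NP\(NP\PP)  <  k=7
[2,8] NP  <  k=5
[0,8] S  >  k=2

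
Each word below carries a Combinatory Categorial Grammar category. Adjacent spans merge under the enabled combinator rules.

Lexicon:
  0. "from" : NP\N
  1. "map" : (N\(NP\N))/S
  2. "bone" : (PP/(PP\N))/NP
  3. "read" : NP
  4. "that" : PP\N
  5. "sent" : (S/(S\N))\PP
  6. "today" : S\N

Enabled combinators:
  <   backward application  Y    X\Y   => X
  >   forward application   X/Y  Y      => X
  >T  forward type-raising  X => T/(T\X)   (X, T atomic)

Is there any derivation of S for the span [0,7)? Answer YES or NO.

NP\N (N\(NP\N))/S (PP/(PP\N))/NP NP PP\N (S/(S\N))\PP S\N
CKY chart[0,7] = {N, N/(N\N), NP/(NP\N), PP/(PP\N), S/(S\N)}; S ∉ chart

NO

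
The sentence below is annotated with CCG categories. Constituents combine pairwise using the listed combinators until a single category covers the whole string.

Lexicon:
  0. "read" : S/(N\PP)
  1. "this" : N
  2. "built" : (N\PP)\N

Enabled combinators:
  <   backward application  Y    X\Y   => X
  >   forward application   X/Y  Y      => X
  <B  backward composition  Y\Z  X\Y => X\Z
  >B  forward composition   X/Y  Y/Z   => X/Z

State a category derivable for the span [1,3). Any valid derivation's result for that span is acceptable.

[0,3] S   >
  [0,1] "read" : S/(N\PP)
  [1,3] N\PP   <
    [1,2] "this" : N
    [2,3] "built" : (N\PP)\N

N\PP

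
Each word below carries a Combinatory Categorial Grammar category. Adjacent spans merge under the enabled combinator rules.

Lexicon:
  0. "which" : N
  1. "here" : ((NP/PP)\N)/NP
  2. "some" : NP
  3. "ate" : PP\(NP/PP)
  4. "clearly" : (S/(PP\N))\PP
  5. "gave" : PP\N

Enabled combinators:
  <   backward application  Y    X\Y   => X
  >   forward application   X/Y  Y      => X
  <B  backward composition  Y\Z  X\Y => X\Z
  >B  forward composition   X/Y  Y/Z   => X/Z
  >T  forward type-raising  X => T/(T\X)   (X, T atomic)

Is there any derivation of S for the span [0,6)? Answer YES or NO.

[0,6] S   >
  [0,5] S/(PP\N)   <
    [0,4] PP   <
      [0,3] NP/PP   <
        [0,1] "which" : N
        [1,3] (NP/PP)\N   >
          [1,2] "here" : ((NP/PP)\N)/NP
          [2,3] "some" : NP
      [3,4] "ate" : PP\(NP/PP)
    [4,5] "clearly" : (S/(PP\N))\PP
  [5,6] "gave" : PP\N

YES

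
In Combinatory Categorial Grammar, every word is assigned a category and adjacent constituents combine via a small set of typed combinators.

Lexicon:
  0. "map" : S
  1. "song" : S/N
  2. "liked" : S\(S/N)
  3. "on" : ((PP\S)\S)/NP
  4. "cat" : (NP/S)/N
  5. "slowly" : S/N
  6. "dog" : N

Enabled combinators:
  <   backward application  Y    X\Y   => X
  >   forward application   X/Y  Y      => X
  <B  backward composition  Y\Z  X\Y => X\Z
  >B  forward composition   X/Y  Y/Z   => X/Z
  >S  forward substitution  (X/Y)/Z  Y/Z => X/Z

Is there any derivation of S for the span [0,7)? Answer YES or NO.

NO

S S/N S\(S/N) ((PP\S)\S)/NP (NP/S)/N S/N N
CKY chart[0,7] = {PP}; S ∉ chart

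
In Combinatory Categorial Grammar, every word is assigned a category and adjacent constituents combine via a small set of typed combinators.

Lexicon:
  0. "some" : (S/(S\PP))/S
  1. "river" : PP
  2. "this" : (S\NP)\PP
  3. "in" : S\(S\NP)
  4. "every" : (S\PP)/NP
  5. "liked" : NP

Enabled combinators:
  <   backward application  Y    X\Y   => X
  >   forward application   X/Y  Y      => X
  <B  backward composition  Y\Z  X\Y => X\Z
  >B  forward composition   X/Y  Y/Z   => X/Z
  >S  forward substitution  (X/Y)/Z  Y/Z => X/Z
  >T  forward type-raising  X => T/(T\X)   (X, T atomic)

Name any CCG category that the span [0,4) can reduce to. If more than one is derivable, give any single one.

[0,6] S   >
  [0,4] S/(S\PP)   >
    [0,1] "some" : (S/(S\PP))/S
    [1,4] S   <
      [1,3] S\NP   <
        [1,2] "river" : PP
        [2,3] "this" : (S\NP)\PP
      [3,4] "in" : S\(S\NP)
  [4,6] S\PP   >
    [4,5] "every" : (S\PP)/NP
    [5,6] "liked" : NP

S/(S\PP)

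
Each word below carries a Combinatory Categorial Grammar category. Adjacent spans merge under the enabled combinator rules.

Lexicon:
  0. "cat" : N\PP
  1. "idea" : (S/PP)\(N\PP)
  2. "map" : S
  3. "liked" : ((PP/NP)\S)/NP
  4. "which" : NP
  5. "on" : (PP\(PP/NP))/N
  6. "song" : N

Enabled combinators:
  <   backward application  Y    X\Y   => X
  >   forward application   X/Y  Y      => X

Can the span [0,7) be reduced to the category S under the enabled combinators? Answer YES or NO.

[0,7] S   >
  [0,2] S/PP   <
    [0,1] "cat" : N\PP
    [1,2] "idea" : (S/PP)\(N\PP)
  [2,7] PP   <
    [2,5] PP/NP   <
      [2,3] "map" : S
      [3,5] (PP/NP)\S   >
        [3,4] "liked" : ((PP/NP)\S)/NP
        [4,5] "which" : NP
    [5,7] PP\(PP/NP)   >
      [5,6] "on" : (PP\(PP/NP))/N
      [6,7] "song" : N

YES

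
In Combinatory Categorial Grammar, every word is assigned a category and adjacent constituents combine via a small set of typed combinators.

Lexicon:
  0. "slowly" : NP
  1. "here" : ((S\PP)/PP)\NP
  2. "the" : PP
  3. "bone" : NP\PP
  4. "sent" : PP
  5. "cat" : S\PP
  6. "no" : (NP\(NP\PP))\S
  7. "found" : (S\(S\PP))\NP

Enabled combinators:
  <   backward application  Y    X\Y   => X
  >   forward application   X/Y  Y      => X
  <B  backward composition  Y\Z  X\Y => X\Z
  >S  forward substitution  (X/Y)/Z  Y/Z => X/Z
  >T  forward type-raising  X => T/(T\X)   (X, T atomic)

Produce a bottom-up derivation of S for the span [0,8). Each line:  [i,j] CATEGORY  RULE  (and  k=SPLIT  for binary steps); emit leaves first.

[0,8] S   <
  [0,3] S\PP   >
    [0,2] (S\PP)/PP   <
      [0,1] "slowly" : NP
      [1,2] "here" : ((S\PP)/PP)\NP
    [2,3] "the" : PP
  [3,8] S\(S\PP)   <
    [3,7] NP   <
      [3,4] "bone" : NP\PP
      [4,7] NP\(NP\PP)   <
        [4,6] S   <
          [4,5] "sent" : PP
          [5,6] "cat" : S\PP
        [6,7] "no" : (NP\(NP\PP))\S
    [7,8] "found" : (S\(S\PP))\NP

[0,1] NP  lex  "slowly"
[1,2] ((S\PP)/PP)\NP  lex  "here"
[0,2] (S\PP)/PP  <  k=1
[2,3] PP  lex  "the"
[0,3] S\PP  >  k=2
[3,4] NP\PP  lex  "bone"
[4,5] PP  lex  "sent"
[5,6] S\PP  lex  "cat"
[4,6] S  <  k=5
[6,7] (NP\(NP\PP))\S  lex  "no"
[4,7] NP\(NP\PP)  <  k=6
[3,7] NP  <  k=4
[7,8] (S\(S\PP))\NP  lex  "found"
[3,8] S\(S\PP)  <  k=7
[0,8] S  <  k=3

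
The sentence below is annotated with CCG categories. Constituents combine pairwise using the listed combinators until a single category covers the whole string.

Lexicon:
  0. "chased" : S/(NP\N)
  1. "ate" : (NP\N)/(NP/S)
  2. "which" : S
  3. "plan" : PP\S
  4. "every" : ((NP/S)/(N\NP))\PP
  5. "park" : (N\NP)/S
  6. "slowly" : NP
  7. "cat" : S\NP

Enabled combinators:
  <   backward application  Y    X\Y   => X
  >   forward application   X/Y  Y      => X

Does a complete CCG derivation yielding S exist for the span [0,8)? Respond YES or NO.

YES

[0,8] S   >
  [0,1] "chased" : S/(NP\N)
  [1,8] NP\N   >
    [1,2] "ate" : (NP\N)/(NP/S)
    [2,8] NP/S   >
      [2,5] (NP/S)/(N\NP)   <
        [2,4] PP   <
          [2,3] "which" : S
          [3,4] "plan" : PP\S
        [4,5] "every" : ((NP/S)/(N\NP))\PP
      [5,8] N\NP   >
        [5,6] "park" : (N\NP)/S
        [6,8] S   <
          [6,7] "slowly" : NP
          [7,8] "cat" : S\NP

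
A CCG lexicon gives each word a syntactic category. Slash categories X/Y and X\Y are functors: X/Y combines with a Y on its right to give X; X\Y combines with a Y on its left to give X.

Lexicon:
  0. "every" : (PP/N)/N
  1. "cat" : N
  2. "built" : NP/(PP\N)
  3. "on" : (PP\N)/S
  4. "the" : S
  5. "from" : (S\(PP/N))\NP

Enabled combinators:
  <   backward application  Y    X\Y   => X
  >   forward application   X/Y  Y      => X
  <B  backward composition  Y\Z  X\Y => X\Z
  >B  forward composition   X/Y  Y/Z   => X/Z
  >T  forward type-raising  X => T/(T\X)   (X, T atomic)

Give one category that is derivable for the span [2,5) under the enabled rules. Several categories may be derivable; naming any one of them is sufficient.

[0,6] S   <
  [0,2] PP/N   >
    [0,1] "every" : (PP/N)/N
    [1,2] "cat" : N
  [2,6] S\(PP/N)   <
    [2,5] NP   >
      [2,4] NP/S   >B
        [2,3] "built" : NP/(PP\N)
        [3,4] "on" : (PP\N)/S
      [4,5] "the" : S
    [5,6] "from" : (S\(PP/N))\NP

NP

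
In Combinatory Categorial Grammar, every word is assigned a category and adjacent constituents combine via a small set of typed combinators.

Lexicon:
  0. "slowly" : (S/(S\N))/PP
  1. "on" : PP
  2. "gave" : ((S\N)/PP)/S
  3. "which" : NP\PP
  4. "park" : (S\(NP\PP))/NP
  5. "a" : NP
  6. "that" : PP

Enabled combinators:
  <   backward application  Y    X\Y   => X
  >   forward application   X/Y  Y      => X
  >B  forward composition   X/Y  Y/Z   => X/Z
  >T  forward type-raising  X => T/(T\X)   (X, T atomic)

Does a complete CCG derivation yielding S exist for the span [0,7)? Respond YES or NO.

[0,7] S   >
  [0,2] S/(S\N)   >
    [0,1] "slowly" : (S/(S\N))/PP
    [1,2] "on" : PP
  [2,7] S\N   >
    [2,6] (S\N)/PP   >
      [2,3] "gave" : ((S\N)/PP)/S
      [3,6] S   <
        [3,4] "which" : NP\PP
        [4,6] S\(NP\PP)   >
          [4,5] "park" : (S\(NP\PP))/NP
          [5,6] "a" : NP
    [6,7] "that" : PP

YES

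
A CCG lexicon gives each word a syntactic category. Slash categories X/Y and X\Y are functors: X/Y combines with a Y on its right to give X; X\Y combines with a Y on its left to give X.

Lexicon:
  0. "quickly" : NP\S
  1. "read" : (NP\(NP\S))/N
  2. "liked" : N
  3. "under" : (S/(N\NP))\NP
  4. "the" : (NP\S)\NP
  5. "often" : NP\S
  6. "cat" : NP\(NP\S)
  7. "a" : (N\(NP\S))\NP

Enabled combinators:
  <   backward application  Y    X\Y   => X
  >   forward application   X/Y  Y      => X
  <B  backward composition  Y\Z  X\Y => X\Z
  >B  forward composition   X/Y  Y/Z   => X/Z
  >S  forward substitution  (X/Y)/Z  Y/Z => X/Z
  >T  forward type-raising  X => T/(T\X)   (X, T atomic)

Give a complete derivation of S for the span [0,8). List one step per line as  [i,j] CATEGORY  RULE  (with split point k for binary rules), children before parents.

[0,1] NP\S  lex  "quickly"
[1,2] (NP\(NP\S))/N  lex  "read"
[2,3] N  lex  "liked"
[1,3] NP\(NP\S)  >  k=2
[0,3] NP  <  k=1
[3,4] (S/(N\NP))\NP  lex  "under"
[0,4] S/(N\NP)  <  k=3
[4,5] (NP\S)\NP  lex  "the"
[5,6] NP\S  lex  "often"
[6,7] NP\(NP\S)  lex  "cat"
[5,7] NP  <  k=6
[7,8] (N\(NP\S))\NP  lex  "a"
[5,8] N\(NP\S)  <  k=7
[4,8] N\NP  <B  k=5
[0,8] S  >  k=4

[0,8] S   >
  [0,4] S/(N\NP)   <
    [0,3] NP   <
      [0,1] "quickly" : NP\S
      [1,3] NP\(NP\S)   >
        [1,2] "read" : (NP\(NP\S))/N
        [2,3] "liked" : N
    [3,4] "under" : (S/(N\NP))\NP
  [4,8] N\NP   <B
    [4,5] "the" : (NP\S)\NP
    [5,8] N\(NP\S)   <
      [5,7] NP   <
        [5,6] "often" : NP\S
        [6,7] "cat" : NP\(NP\S)
      [7,8] "a" : (N\(NP\S))\NP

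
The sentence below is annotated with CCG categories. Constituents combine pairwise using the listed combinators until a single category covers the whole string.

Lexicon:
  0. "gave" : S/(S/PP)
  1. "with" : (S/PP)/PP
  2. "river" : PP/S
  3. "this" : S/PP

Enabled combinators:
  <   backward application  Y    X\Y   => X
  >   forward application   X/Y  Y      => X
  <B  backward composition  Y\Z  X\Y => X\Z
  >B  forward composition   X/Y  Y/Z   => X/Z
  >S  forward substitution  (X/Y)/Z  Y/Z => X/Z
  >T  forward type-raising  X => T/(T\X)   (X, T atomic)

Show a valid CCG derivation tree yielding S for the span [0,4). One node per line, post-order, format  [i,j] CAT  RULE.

[0,4] S   >
  [0,1] "gave" : S/(S/PP)
  [1,4] S/PP   >S
    [1,2] "with" : (S/PP)/PP
    [2,4] PP/PP   >B
      [2,3] "river" : PP/S
      [3,4] "this" : S/PP

[0,1] S/(S/PP)  lex  "gave"
[1,2] (S/PP)/PP  lex  "with"
[2,3] PP/S  lex  "river"
[3,4] S/PP  lex  "this"
[2,4] PP/PP  >B  k=3
[1,4] S/PP  >S  k=2
[0,4] S  >  k=1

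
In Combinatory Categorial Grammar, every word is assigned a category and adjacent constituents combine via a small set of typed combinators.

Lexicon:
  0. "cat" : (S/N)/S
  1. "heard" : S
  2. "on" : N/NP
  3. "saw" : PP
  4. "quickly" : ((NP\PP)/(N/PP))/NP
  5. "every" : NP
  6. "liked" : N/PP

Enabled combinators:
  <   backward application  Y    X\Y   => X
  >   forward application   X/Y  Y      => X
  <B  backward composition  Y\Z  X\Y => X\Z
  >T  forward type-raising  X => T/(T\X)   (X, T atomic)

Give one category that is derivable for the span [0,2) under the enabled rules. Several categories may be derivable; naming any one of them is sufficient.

[0,7] S   >
  [0,2] S/N   >
    [0,1] "cat" : (S/N)/S
    [1,2] "heard" : S
  [2,7] N   >
    [2,3] "on" : N/NP
    [3,7] NP   >
      [3,4] NP/(NP\PP)   >T
        [3,4] "saw" : PP
      [4,7] NP\PP   >
        [4,6] (NP\PP)/(N/PP)   >
          [4,5] "quickly" : ((NP\PP)/(N/PP))/NP
          [5,6] "every" : NP
        [6,7] "liked" : N/PP

S/N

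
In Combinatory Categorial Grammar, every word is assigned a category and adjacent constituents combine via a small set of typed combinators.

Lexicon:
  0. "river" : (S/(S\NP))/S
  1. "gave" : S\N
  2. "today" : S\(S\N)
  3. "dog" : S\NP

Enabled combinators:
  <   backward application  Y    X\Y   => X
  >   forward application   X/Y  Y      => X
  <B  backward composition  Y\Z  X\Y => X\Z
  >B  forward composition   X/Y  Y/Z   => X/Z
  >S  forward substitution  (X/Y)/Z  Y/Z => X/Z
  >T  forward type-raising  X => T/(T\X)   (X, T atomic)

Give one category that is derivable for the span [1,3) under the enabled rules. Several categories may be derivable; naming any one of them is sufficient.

[0,4] S   >
  [0,3] S/(S\NP)   >
    [0,1] "river" : (S/(S\NP))/S
    [1,3] S   <
      [1,2] "gave" : S\N
      [2,3] "today" : S\(S\N)
  [3,4] "dog" : S\NP

S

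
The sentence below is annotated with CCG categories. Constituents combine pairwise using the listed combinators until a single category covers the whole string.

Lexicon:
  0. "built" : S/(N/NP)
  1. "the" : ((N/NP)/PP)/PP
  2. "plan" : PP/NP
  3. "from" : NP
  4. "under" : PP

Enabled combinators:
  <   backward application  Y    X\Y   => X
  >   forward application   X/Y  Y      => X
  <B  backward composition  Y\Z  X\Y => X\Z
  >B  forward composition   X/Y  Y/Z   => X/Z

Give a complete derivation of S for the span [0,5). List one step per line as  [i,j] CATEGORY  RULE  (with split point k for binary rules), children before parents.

[0,1] S/(N/NP)  lex  "built"
[1,2] ((N/NP)/PP)/PP  lex  "the"
[2,3] PP/NP  lex  "plan"
[3,4] NP  lex  "from"
[2,4] PP  >  k=3
[1,4] (N/NP)/PP  >  k=2
[0,4] S/PP  >B  k=1
[4,5] PP  lex  "under"
[0,5] S  >  k=4

[0,5] S   >
  [0,4] S/PP   >B
    [0,1] "built" : S/(N/NP)
    [1,4] (N/NP)/PP   >
      [1,2] "the" : ((N/NP)/PP)/PP
      [2,4] PP   >
        [2,3] "plan" : PP/NP
        [3,4] "from" : NP
  [4,5] "under" : PP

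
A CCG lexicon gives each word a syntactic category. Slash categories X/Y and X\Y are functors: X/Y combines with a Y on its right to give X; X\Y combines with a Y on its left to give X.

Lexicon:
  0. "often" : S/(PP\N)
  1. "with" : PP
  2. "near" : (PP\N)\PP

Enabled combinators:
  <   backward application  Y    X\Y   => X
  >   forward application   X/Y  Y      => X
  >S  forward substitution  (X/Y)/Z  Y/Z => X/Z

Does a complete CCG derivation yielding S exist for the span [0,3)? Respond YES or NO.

YES

[0,3] S   >
  [0,1] "often" : S/(PP\N)
  [1,3] PP\N   <
    [1,2] "with" : PP
    [2,3] "near" : (PP\N)\PP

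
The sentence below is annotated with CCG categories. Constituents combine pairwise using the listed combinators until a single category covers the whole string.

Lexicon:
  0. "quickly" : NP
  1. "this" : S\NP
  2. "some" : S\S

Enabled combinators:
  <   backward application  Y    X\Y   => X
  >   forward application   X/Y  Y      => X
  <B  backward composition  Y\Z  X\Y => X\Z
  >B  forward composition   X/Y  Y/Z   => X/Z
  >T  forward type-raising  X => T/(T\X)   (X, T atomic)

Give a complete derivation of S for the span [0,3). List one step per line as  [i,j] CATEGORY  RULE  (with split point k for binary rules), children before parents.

[0,3] S   >
  [0,1] S/(S\NP)   >T
    [0,1] "quickly" : NP
  [1,3] S\NP   <B
    [1,2] "this" : S\NP
    [2,3] "some" : S\S

[0,1] NP  lex  "quickly"
[0,1] S/(S\NP)  >T
[1,2] S\NP  lex  "this"
[2,3] S\S  lex  "some"
[1,3] S\NP  <B  k=2
[0,3] S  >  k=1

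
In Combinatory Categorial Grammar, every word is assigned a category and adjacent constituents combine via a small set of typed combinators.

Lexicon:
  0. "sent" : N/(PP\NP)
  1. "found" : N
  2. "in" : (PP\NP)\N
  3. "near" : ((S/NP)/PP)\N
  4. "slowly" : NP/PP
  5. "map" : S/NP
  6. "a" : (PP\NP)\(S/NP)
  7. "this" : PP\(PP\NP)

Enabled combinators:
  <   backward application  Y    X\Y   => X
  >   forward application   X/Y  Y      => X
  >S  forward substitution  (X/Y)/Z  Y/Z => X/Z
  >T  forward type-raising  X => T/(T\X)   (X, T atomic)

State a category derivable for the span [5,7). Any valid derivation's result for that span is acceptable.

PP\NP

[0,8] S   >
  [0,5] S/PP   >S
    [0,4] (S/NP)/PP   <
      [0,3] N   >
        [0,1] "sent" : N/(PP\NP)
        [1,3] PP\NP   <
          [1,2] "found" : N
          [2,3] "in" : (PP\NP)\N
      [3,4] "near" : ((S/NP)/PP)\N
    [4,5] "slowly" : NP/PP
  [5,8] PP   <
    [5,7] PP\NP   <
      [5,6] "map" : S/NP
      [6,7] "a" : (PP\NP)\(S/NP)
    [7,8] "this" : PP\(PP\NP)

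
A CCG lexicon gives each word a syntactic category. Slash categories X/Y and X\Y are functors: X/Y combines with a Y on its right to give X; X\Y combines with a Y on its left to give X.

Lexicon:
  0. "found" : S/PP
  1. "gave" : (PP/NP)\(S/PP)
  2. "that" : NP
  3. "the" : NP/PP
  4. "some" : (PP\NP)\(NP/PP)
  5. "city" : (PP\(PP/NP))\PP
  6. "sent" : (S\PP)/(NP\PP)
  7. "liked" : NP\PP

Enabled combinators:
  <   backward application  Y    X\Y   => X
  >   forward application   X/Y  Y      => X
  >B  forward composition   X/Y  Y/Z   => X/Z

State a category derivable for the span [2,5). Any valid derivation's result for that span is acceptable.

PP

[0,8] S   <
  [0,6] PP   <
    [0,2] PP/NP   <
      [0,1] "found" : S/PP
      [1,2] "gave" : (PP/NP)\(S/PP)
    [2,6] PP\(PP/NP)   <
      [2,5] PP   <
        [2,3] "that" : NP
        [3,5] PP\NP   <
          [3,4] "the" : NP/PP
          [4,5] "some" : (PP\NP)\(NP/PP)
      [5,6] "city" : (PP\(PP/NP))\PP
  [6,8] S\PP   >
    [6,7] "sent" : (S\PP)/(NP\PP)
    [7,8] "liked" : NP\PP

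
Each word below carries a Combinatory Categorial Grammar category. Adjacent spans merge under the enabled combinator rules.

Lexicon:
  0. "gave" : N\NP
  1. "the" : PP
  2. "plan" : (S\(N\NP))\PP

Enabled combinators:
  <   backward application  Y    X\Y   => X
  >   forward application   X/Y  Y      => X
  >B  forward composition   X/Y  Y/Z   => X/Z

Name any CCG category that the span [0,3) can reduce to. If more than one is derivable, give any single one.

[0,3] S   <
  [0,1] "gave" : N\NP
  [1,3] S\(N\NP)   <
    [1,2] "the" : PP
    [2,3] "plan" : (S\(N\NP))\PP

S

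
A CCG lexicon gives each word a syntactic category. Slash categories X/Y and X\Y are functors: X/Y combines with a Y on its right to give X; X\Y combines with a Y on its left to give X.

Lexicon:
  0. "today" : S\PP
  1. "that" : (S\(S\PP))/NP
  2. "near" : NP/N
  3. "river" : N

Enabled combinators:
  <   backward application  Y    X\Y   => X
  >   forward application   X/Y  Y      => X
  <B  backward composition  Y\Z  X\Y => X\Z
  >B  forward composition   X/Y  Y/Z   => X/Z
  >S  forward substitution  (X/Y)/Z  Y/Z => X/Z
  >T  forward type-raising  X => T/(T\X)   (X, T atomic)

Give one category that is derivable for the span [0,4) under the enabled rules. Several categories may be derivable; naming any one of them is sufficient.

S

[0,4] S   <
  [0,1] "today" : S\PP
  [1,4] S\(S\PP)   >
    [1,2] "that" : (S\(S\PP))/NP
    [2,4] NP   >
      [2,3] "near" : NP/N
      [3,4] "river" : N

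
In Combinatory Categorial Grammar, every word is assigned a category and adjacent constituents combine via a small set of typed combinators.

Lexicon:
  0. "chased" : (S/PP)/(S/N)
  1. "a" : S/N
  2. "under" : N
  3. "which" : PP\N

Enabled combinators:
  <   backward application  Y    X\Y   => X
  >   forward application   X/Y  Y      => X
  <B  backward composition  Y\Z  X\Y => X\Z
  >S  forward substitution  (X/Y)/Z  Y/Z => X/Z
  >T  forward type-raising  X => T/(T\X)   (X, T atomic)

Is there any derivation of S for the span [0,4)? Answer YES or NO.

[0,4] S   >
  [0,2] S/PP   >
    [0,1] "chased" : (S/PP)/(S/N)
    [1,2] "a" : S/N
  [2,4] PP   <
    [2,3] "under" : N
    [3,4] "which" : PP\N

YES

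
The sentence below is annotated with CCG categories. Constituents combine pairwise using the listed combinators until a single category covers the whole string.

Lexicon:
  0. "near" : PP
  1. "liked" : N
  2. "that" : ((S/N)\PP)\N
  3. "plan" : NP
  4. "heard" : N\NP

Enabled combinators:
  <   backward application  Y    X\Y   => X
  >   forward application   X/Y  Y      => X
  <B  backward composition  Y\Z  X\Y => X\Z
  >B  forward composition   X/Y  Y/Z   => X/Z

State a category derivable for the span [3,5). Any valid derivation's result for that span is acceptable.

[0,5] S   >
  [0,3] S/N   <
    [0,1] "near" : PP
    [1,3] (S/N)\PP   <
      [1,2] "liked" : N
      [2,3] "that" : ((S/N)\PP)\N
  [3,5] N   <
    [3,4] "plan" : NP
    [4,5] "heard" : N\NP

N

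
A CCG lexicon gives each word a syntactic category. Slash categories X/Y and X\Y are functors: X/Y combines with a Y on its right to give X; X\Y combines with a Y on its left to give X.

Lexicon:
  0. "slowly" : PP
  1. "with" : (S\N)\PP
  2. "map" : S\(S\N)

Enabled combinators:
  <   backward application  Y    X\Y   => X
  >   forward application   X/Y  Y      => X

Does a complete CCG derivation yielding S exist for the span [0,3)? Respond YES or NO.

[0,3] S   <
  [0,2] S\N   <
    [0,1] "slowly" : PP
    [1,2] "with" : (S\N)\PP
  [2,3] "map" : S\(S\N)

YES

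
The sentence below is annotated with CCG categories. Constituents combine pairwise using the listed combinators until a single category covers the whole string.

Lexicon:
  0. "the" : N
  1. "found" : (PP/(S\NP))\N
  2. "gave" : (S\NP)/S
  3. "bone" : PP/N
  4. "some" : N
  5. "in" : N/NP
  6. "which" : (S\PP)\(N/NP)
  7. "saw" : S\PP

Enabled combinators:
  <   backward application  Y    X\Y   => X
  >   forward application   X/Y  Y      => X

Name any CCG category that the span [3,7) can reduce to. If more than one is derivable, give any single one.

S

[0,8] S   <
  [0,7] PP   >
    [0,2] PP/(S\NP)   <
      [0,1] "the" : N
      [1,2] "found" : (PP/(S\NP))\N
    [2,7] S\NP   >
      [2,3] "gave" : (S\NP)/S
      [3,7] S   <
        [3,5] PP   >
          [3,4] "bone" : PP/N
          [4,5] "some" : N
        [5,7] S\PP   <
          [5,6] "in" : N/NP
          [6,7] "which" : (S\PP)\(N/NP)
  [7,8] "saw" : S\PP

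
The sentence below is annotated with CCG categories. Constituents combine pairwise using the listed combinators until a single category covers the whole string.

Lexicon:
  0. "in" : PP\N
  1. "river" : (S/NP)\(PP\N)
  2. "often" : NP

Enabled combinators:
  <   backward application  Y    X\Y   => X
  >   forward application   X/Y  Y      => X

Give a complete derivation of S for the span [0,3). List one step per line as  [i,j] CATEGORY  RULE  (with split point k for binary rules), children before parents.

[0,1] PP\N  lex  "in"
[1,2] (S/NP)\(PP\N)  lex  "river"
[0,2] S/NP  <  k=1
[2,3] NP  lex  "often"
[0,3] S  >  k=2

[0,3] S   >
  [0,2] S/NP   <
    [0,1] "in" : PP\N
    [1,2] "river" : (S/NP)\(PP\N)
  [2,3] "often" : NP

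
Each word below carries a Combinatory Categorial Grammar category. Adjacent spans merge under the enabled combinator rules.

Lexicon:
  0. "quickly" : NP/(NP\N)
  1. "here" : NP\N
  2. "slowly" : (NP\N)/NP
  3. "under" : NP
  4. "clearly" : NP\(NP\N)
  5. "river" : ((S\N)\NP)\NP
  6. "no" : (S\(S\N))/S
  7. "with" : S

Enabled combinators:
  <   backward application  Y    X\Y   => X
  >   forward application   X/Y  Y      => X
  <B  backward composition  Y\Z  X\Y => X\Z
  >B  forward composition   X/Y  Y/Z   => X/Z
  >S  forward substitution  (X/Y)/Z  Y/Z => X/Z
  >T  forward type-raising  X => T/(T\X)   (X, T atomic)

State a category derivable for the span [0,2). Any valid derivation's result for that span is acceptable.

NP

[0,8] S   <
  [0,6] S\N   <
    [0,2] NP   >
      [0,1] "quickly" : NP/(NP\N)
      [1,2] "here" : NP\N
    [2,6] (S\N)\NP   <
      [2,5] NP   <
        [2,4] NP\N   >
          [2,3] "slowly" : (NP\N)/NP
          [3,4] "under" : NP
        [4,5] "clearly" : NP\(NP\N)
      [5,6] "river" : ((S\N)\NP)\NP
  [6,8] S\(S\N)   >
    [6,7] "no" : (S\(S\N))/S
    [7,8] "with" : S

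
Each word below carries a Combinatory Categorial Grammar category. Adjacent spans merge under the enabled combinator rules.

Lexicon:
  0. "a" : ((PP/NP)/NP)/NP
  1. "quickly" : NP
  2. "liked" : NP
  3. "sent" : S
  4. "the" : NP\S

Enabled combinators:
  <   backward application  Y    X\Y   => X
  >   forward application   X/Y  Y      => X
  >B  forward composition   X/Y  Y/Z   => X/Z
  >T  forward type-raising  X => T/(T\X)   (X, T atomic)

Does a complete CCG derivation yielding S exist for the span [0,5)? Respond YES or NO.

((PP/NP)/NP)/NP NP NP S NP\S
CKY chart[0,5] = {N/(N\PP), NP/(NP\PP), PP, PP/(NP\NP), PP/(PP\PP), S/(S\PP)}; S ∉ chart

NO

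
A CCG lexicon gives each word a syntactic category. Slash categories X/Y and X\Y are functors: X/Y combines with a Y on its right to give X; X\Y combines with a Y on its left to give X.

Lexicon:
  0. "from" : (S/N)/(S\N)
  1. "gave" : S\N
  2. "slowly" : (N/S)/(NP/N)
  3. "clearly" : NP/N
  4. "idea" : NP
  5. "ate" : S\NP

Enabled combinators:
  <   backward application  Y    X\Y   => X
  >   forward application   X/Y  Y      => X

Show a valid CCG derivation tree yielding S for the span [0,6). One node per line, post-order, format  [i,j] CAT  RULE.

[0,6] S   >
  [0,2] S/N   >
    [0,1] "from" : (S/N)/(S\N)
    [1,2] "gave" : S\N
  [2,6] N   >
    [2,4] N/S   >
      [2,3] "slowly" : (N/S)/(NP/N)
      [3,4] "clearly" : NP/N
    [4,6] S   <
      [4,5] "idea" : NP
      [5,6] "ate" : S\NP

[0,1] (S/N)/(S\N)  lex  "from"
[1,2] S\N  lex  "gave"
[0,2] S/N  >  k=1
[2,3] (N/S)/(NP/N)  lex  "slowly"
[3,4] NP/N  lex  "clearly"
[2,4] N/S  >  k=3
[4,5] NP  lex  "idea"
[5,6] S\NP  lex  "ate"
[4,6] S  <  k=5
[2,6] N  >  k=4
[0,6] S  >  k=2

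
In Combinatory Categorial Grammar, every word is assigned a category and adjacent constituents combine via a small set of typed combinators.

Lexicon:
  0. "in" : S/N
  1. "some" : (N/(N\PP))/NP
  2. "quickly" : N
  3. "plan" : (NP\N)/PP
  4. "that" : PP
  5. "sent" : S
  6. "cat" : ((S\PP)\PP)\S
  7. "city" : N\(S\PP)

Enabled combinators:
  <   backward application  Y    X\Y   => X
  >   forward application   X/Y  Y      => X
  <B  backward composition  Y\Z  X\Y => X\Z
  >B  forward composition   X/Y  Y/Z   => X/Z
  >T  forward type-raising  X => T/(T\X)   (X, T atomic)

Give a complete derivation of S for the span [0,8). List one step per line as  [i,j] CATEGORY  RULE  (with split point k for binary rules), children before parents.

[0,1] S/N  lex  "in"
[1,2] (N/(N\PP))/NP  lex  "some"
[2,3] N  lex  "quickly"
[3,4] (NP\N)/PP  lex  "plan"
[4,5] PP  lex  "that"
[3,5] NP\N  >  k=4
[2,5] NP  <  k=3
[1,5] N/(N\PP)  >  k=2
[5,6] S  lex  "sent"
[6,7] ((S\PP)\PP)\S  lex  "cat"
[5,7] (S\PP)\PP  <  k=6
[7,8] N\(S\PP)  lex  "city"
[5,8] N\PP  <B  k=7
[1,8] N  >  k=5
[0,8] S  >  k=1

[0,8] S   >
  [0,1] "in" : S/N
  [1,8] N   >
    [1,5] N/(N\PP)   >
      [1,2] "some" : (N/(N\PP))/NP
      [2,5] NP   <
        [2,3] "quickly" : N
        [3,5] NP\N   >
          [3,4] "plan" : (NP\N)/PP
          [4,5] "that" : PP
    [5,8] N\PP   <B
      [5,7] (S\PP)\PP   <
        [5,6] "sent" : S
        [6,7] "cat" : ((S\PP)\PP)\S
      [7,8] "city" : N\(S\PP)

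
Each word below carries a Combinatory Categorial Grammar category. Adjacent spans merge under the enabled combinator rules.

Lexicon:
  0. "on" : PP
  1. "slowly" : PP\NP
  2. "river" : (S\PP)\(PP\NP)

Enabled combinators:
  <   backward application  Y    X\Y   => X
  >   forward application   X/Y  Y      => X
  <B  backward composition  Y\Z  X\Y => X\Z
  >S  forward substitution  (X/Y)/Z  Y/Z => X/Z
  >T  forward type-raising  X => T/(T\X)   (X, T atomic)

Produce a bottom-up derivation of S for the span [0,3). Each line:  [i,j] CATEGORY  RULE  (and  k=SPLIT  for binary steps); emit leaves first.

[0,1] PP  lex  "on"
[0,1] S/(S\PP)  >T
[1,2] PP\NP  lex  "slowly"
[2,3] (S\PP)\(PP\NP)  lex  "river"
[1,3] S\PP  <  k=2
[0,3] S  >  k=1

[0,3] S   >
  [0,1] S/(S\PP)   >T
    [0,1] "on" : PP
  [1,3] S\PP   <
    [1,2] "slowly" : PP\NP
    [2,3] "river" : (S\PP)\(PP\NP)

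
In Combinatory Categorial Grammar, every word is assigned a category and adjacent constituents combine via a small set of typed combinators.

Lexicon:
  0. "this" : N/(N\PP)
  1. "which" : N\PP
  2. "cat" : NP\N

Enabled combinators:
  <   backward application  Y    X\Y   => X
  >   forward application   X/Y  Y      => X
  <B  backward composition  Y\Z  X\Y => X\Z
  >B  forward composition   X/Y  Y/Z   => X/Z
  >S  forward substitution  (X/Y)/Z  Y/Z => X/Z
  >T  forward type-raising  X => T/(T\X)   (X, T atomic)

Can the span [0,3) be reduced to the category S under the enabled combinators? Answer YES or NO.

NO

N/(N\PP) N\PP NP\N
CKY chart[0,3] = {N/(N\NP), NP, NP/(NP\NP), PP/(PP\NP), S/(S\NP)}; S ∉ chart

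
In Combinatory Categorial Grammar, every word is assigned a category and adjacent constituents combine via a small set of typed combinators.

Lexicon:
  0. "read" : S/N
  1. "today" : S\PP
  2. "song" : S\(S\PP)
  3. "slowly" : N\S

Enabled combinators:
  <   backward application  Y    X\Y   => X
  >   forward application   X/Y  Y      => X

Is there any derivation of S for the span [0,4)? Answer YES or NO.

[0,4] S   >
  [0,1] "read" : S/N
  [1,4] N   <
    [1,3] S   <
      [1,2] "today" : S\PP
      [2,3] "song" : S\(S\PP)
    [3,4] "slowly" : N\S

YES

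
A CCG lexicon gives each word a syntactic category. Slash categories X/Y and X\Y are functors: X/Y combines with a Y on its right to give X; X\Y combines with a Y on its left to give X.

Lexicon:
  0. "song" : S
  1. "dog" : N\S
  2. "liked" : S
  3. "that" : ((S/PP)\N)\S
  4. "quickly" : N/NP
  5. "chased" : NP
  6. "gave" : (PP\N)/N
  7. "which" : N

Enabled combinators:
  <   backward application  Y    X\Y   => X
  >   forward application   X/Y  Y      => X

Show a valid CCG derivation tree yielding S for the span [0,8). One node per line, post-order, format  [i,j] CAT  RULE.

[0,1] S  lex  "song"
[1,2] N\S  lex  "dog"
[0,2] N  <  k=1
[2,3] S  lex  "liked"
[3,4] ((S/PP)\N)\S  lex  "that"
[2,4] (S/PP)\N  <  k=3
[0,4] S/PP  <  k=2
[4,5] N/NP  lex  "quickly"
[5,6] NP  lex  "chased"
[4,6] N  >  k=5
[6,7] (PP\N)/N  lex  "gave"
[7,8] N  lex  "which"
[6,8] PP\N  >  k=7
[4,8] PP  <  k=6
[0,8] S  >  k=4

[0,8] S   >
  [0,4] S/PP   <
    [0,2] N   <
      [0,1] "song" : S
      [1,2] "dog" : N\S
    [2,4] (S/PP)\N   <
      [2,3] "liked" : S
      [3,4] "that" : ((S/PP)\N)\S
  [4,8] PP   <
    [4,6] N   >
      [4,5] "quickly" : N/NP
      [5,6] "chased" : NP
    [6,8] PP\N   >
      [6,7] "gave" : (PP\N)/N
      [7,8] "which" : N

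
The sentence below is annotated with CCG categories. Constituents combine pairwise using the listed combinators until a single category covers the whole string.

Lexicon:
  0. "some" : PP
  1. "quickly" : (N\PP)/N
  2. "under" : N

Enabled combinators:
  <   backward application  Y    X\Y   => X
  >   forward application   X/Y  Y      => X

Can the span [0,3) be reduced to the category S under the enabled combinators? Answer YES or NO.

NO

PP (N\PP)/N N
CKY chart[0,3] = {N}; S ∉ chart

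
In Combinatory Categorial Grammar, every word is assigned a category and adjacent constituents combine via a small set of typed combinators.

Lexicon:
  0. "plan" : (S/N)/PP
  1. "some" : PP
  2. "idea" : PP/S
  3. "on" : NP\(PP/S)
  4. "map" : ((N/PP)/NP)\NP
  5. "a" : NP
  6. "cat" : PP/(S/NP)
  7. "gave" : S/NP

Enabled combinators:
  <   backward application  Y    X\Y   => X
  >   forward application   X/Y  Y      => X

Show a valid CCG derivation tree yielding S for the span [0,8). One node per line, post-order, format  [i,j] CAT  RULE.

[0,8] S   >
  [0,2] S/N   >
    [0,1] "plan" : (S/N)/PP
    [1,2] "some" : PP
  [2,8] N   >
    [2,6] N/PP   >
      [2,5] (N/PP)/NP   <
        [2,4] NP   <
          [2,3] "idea" : PP/S
          [3,4] "on" : NP\(PP/S)
        [4,5] "map" : ((N/PP)/NP)\NP
      [5,6] "a" : NP
    [6,8] PP   >
      [6,7] "cat" : PP/(S/NP)
      [7,8] "gave" : S/NP

[0,1] (S/N)/PP  lex  "plan"
[1,2] PP  lex  "some"
[0,2] S/N  >  k=1
[2,3] PP/S  lex  "idea"
[3,4] NP\(PP/S)  lex  "on"
[2,4] NP  <  k=3
[4,5] ((N/PP)/NP)\NP  lex  "map"
[2,5] (N/PP)/NP  <  k=4
[5,6] NP  lex  "a"
[2,6] N/PP  >  k=5
[6,7] PP/(S/NP)  lex  "cat"
[7,8] S/NP  lex  "gave"
[6,8] PP  >  k=7
[2,8] N  >  k=6
[0,8] S  >  k=2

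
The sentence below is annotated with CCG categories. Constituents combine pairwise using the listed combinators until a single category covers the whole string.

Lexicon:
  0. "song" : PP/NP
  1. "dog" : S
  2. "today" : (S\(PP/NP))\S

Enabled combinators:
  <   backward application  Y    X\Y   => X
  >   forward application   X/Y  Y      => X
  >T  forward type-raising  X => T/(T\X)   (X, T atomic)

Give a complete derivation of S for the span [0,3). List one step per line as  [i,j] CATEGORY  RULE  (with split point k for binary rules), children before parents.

[0,3] S   <
  [0,1] "song" : PP/NP
  [1,3] S\(PP/NP)   <
    [1,2] "dog" : S
    [2,3] "today" : (S\(PP/NP))\S

[0,1] PP/NP  lex  "song"
[1,2] S  lex  "dog"
[2,3] (S\(PP/NP))\S  lex  "today"
[1,3] S\(PP/NP)  <  k=2
[0,3] S  <  k=1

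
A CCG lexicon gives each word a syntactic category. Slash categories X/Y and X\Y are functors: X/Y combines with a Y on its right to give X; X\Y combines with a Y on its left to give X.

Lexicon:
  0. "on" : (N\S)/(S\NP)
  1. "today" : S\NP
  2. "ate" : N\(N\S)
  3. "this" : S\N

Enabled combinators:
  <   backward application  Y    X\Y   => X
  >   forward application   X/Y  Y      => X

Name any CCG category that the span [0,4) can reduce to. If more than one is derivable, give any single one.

S

[0,4] S   <
  [0,3] N   <
    [0,2] N\S   >
      [0,1] "on" : (N\S)/(S\NP)
      [1,2] "today" : S\NP
    [2,3] "ate" : N\(N\S)
  [3,4] "this" : S\N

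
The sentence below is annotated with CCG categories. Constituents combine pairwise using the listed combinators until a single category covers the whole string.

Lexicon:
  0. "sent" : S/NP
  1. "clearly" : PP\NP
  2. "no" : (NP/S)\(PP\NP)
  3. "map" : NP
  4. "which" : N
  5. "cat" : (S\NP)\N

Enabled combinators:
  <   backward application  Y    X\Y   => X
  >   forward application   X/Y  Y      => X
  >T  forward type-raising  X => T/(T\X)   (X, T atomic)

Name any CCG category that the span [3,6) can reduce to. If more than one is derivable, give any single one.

S

[0,6] S   >
  [0,1] "sent" : S/NP
  [1,6] NP   >
    [1,3] NP/S   <
      [1,2] "clearly" : PP\NP
      [2,3] "no" : (NP/S)\(PP\NP)
    [3,6] S   <
      [3,4] "map" : NP
      [4,6] S\NP   <
        [4,5] "which" : N
        [5,6] "cat" : (S\NP)\N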